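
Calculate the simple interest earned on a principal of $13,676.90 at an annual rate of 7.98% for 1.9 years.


Simple interest formula: I = P × r × t
I = $13,676.90 × 0.0798 × 1.9
I = $2,073.69

I = P × r × t = $2,073.69


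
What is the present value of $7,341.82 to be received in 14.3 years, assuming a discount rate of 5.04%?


Present value formula: PV = FV / (1 + r)^t
PV = $7,341.82 / (1 + 0.0504)^14.3
PV = $7,341.82 / 2.020098
PV = $3,634.39

PV = FV / (1 + r)^t = $3,634.39


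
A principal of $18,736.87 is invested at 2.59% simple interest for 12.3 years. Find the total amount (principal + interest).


Total amount formula: A = P(1 + rt) = P + P·r·t
Interest: I = P × r × t = $18,736.87 × 0.0259 × 12.3 = $5,969.00
A = P + I = $18,736.87 + $5,969.00 = $24,705.87

A = P + I = P(1 + rt) = $24,705.87


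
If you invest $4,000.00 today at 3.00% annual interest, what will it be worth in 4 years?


Future value formula: FV = PV × (1 + r)^t
FV = $4,000.00 × (1 + 0.03)^4
FV = $4,000.00 × 1.125509
FV = $4,502.04

FV = PV × (1 + r)^t = $4,502.04


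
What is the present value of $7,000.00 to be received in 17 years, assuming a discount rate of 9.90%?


Present value formula: PV = FV / (1 + r)^t
PV = $7,000.00 / (1 + 0.099)^17
PV = $7,000.00 / 4.976921
PV = $1,406.49

PV = FV / (1 + r)^t = $1,406.49


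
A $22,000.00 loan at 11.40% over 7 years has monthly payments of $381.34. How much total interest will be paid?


Total paid over the life of the loan = PMT × n.
Total paid = $381.34 × 84 = $32,032.56
Total interest = total paid − principal = $32,032.56 − $22,000.00 = $10,032.56

Total interest = (PMT × n) - PV = $10,032.56


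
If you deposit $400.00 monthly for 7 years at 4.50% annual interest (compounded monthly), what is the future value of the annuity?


Future value of an ordinary annuity: FV = PMT × ((1 + r)^n − 1) / r
Monthly rate r = 0.045/12 = 0.00375, n = 84
FV = $400.00 × ((1 + 0.045/12)^84 − 1) / (0.045/12)
FV = $400.00 × 98.520602
FV = $39,408.24

FV = PMT × ((1+r)^n - 1)/r = $39,408.24


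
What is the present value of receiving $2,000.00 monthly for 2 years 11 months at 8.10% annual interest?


Present value of an ordinary annuity: PV = PMT × (1 − (1 + r)^(−n)) / r
Monthly rate r = 0.081/12 = 0.00675, n = 35
PV = $2,000.00 × (1 − (1 + 0.081/12)^(−35)) / (0.081/12)
PV = $2,000.00 × 31.079963
PV = $62,159.93

PV = PMT × (1-(1+r)^(-n))/r = $62,159.93


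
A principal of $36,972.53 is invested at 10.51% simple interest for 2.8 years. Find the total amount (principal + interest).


Total amount formula: A = P(1 + rt) = P + P·r·t
Interest: I = P × r × t = $36,972.53 × 0.1051 × 2.8 = $10,880.28
A = P + I = $36,972.53 + $10,880.28 = $47,852.81

A = P + I = P(1 + rt) = $47,852.81


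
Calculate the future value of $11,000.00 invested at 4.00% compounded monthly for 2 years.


Compound interest formula: A = P(1 + r/n)^(nt)
A = $11,000.00 × (1 + 0.04/12)^(12 × 2)
Growth factor: (1 + 0.04/12)^24 = 1.083143
A = $11,000.00 × 1.083143
A = $11,914.57

A = P(1 + r/n)^(nt) = $11,914.57


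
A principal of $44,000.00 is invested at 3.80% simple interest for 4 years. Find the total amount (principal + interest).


Total amount formula: A = P(1 + rt) = P + P·r·t
Interest: I = P × r × t = $44,000.00 × 0.038 × 4 = $6,688.00
A = P + I = $44,000.00 + $6,688.00 = $50,688.00

A = P + I = P(1 + rt) = $50,688.00


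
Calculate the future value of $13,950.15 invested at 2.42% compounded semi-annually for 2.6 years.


Compound interest formula: A = P(1 + r/n)^(nt)
A = $13,950.15 × (1 + 0.0242/2)^(2 × 2.6)
Growth factor: (1 + 0.0242/2)^5.2 = 1.064540
A = $13,950.15 × 1.064540
A = $14,850.49

A = P(1 + r/n)^(nt) = $14,850.49


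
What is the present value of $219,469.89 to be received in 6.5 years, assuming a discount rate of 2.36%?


Present value formula: PV = FV / (1 + r)^t
PV = $219,469.89 / (1 + 0.0236)^6.5
PV = $219,469.89 / 1.16371545
PV = $188,594.12

PV = FV / (1 + r)^t = $188,594.12


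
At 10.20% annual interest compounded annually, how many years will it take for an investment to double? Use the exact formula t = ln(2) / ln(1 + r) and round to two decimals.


Doubling condition: (1 + r)^t = 2
Take ln of both sides: t × ln(1 + r) = ln(2)
t = ln(2) / ln(1 + r)
t = 0.693147 / 0.097127
t = 7.14

t = ln(2) / ln(1 + r) = 7.14 years


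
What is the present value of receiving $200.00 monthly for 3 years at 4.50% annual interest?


Present value of an ordinary annuity: PV = PMT × (1 − (1 + r)^(−n)) / r
Monthly rate r = 0.045/12 = 0.00375, n = 36
PV = $200.00 × (1 − (1 + 0.045/12)^(−36)) / (0.045/12)
PV = $200.00 × 33.616921
PV = $6,723.38

PV = PMT × (1-(1+r)^(-n))/r = $6,723.38


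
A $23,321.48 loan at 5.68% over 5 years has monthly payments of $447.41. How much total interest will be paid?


Total paid over the life of the loan = PMT × n.
Total paid = $447.41 × 60 = $26,844.60
Total interest = total paid − principal = $26,844.60 − $23,321.48 = $3,523.12

Total interest = (PMT × n) - PV = $3,523.12


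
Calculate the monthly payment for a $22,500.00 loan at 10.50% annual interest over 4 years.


Loan payment formula: PMT = PV × r / (1 − (1 + r)^(−n))
Monthly rate r = 0.105/12 = 0.00875, n = 48 months
Denominator: 1 − (1 + 0.105/12)^(−48) = 0.341752
PMT = $22,500.00 × (0.105/12) / 0.341752
PMT = $576.08 per month

PMT = PV × r / (1-(1+r)^(-n)) = $576.08/month


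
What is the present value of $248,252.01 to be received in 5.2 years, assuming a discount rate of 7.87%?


Present value formula: PV = FV / (1 + r)^t
PV = $248,252.01 / (1 + 0.0787)^5.2
PV = $248,252.01 / 1.4828033
PV = $167,420.73

PV = FV / (1 + r)^t = $167,420.73


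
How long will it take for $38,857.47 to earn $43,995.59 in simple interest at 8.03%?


Rearrange the simple interest formula for t:
I = P × r × t  ⇒  t = I / (P × r)
t = $43,995.59 / ($38,857.47 × 0.0803)
t = 14.1

t = I/(P×r) = 14.1 years


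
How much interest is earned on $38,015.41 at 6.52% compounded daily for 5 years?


Compound interest earned = final amount − principal.
A = P(1 + r/n)^(nt) = $38,015.41 × (1 + 0.0652/365)^(365 × 5) = $52,665.60
Interest = A − P = $52,665.60 − $38,015.41 = $14,650.19

Interest = A - P = $14,650.19


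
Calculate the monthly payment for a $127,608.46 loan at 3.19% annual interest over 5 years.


Loan payment formula: PMT = PV × r / (1 − (1 + r)^(−n))
Monthly rate r = 0.0319/12 ≈ 0.00265833, n = 60 months
Denominator: 1 − (1 + 0.0319/12)^(−60) = 0.1472496
PMT = $127,608.46 × (0.0319/12) / 0.1472496
PMT = $2,303.75 per month

PMT = PV × r / (1-(1+r)^(-n)) = $2,303.75/month


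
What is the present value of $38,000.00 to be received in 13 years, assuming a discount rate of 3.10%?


Present value formula: PV = FV / (1 + r)^t
PV = $38,000.00 / (1 + 0.031)^13
PV = $38,000.00 / 1.487177
PV = $25,551.77

PV = FV / (1 + r)^t = $25,551.77


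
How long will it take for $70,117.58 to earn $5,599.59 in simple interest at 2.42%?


Rearrange the simple interest formula for t:
I = P × r × t  ⇒  t = I / (P × r)
t = $5,599.59 / ($70,117.58 × 0.0242)
t = 3.3

t = I/(P×r) = 3.3 years


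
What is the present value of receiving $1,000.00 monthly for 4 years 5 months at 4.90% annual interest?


Present value of an ordinary annuity: PV = PMT × (1 − (1 + r)^(−n)) / r
Monthly rate r = 0.049/12 ≈ 0.00408333, n = 53
PV = $1,000.00 × (1 − (1 + 0.049/12)^(−53)) / (0.049/12)
PV = $1,000.00 × 47.5702953
PV = $47,570.30

PV = PMT × (1-(1+r)^(-n))/r = $47,570.30


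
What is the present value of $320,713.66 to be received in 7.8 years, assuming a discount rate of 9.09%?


Present value formula: PV = FV / (1 + r)^t
PV = $320,713.66 / (1 + 0.0909)^7.8
PV = $320,713.66 / 1.971163
PV = $162,702.76

PV = FV / (1 + r)^t = $162,702.76


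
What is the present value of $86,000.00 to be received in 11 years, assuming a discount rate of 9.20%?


Present value formula: PV = FV / (1 + r)^t
PV = $86,000.00 / (1 + 0.092)^11
PV = $86,000.00 / 2.632989
PV = $32,662.50

PV = FV / (1 + r)^t = $32,662.50


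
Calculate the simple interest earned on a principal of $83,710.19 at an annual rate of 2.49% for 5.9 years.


Simple interest formula: I = P × r × t
I = $83,710.19 × 0.0249 × 5.9
I = $12,297.86

I = P × r × t = $12,297.86


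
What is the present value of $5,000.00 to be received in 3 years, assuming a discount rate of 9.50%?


Present value formula: PV = FV / (1 + r)^t
PV = $5,000.00 / (1 + 0.095)^3
PV = $5,000.00 / 1.312932
PV = $3,808.27

PV = FV / (1 + r)^t = $3,808.27


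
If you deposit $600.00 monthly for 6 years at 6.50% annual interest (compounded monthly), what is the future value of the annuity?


Future value of an ordinary annuity: FV = PMT × ((1 + r)^n − 1) / r
Monthly rate r = 0.065/12 ≈ 0.00541667, n = 72
FV = $600.00 × ((1 + 0.065/12)^72 − 1) / (0.065/12)
FV = $600.00 × 87.771168
FV = $52,662.70

FV = PMT × ((1+r)^n - 1)/r = $52,662.70


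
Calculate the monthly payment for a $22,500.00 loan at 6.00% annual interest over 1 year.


Loan payment formula: PMT = PV × r / (1 − (1 + r)^(−n))
Monthly rate r = 0.06/12 = 0.005, n = 12 months
Denominator: 1 − (1 + 0.06/12)^(−12) = 0.0580947
PMT = $22,500.00 × (0.06/12) / 0.0580947
PMT = $1,936.49 per month

PMT = PV × r / (1-(1+r)^(-n)) = $1,936.49/month


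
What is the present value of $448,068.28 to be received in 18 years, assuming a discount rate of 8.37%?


Present value formula: PV = FV / (1 + r)^t
PV = $448,068.28 / (1 + 0.0837)^18
PV = $448,068.28 / 4.2497494
PV = $105,434.05

PV = FV / (1 + r)^t = $105,434.05


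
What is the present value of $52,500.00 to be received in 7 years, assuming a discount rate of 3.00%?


Present value formula: PV = FV / (1 + r)^t
PV = $52,500.00 / (1 + 0.03)^7
PV = $52,500.00 / 1.229874
PV = $42,687.30

PV = FV / (1 + r)^t = $42,687.30


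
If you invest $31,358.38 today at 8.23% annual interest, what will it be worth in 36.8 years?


Future value formula: FV = PV × (1 + r)^t
FV = $31,358.38 × (1 + 0.0823)^36.8
FV = $31,358.38 × 18.3651226
FV = $575,900.49

FV = PV × (1 + r)^t = $575,900.49


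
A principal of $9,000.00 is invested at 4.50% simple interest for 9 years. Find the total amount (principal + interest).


Total amount formula: A = P(1 + rt) = P + P·r·t
Interest: I = P × r × t = $9,000.00 × 0.045 × 9 = $3,645.00
A = P + I = $9,000.00 + $3,645.00 = $12,645.00

A = P + I = P(1 + rt) = $12,645.00


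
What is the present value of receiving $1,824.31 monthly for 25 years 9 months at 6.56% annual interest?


Present value of an ordinary annuity: PV = PMT × (1 − (1 + r)^(−n)) / r
Monthly rate r = 0.0656/12 ≈ 0.00546667, n = 309
PV = $1,824.31 × (1 − (1 + 0.0656/12)^(−309)) / (0.0656/12)
PV = $1,824.31 × 148.990482
PV = $271,804.83

PV = PMT × (1-(1+r)^(-n))/r = $271,804.83


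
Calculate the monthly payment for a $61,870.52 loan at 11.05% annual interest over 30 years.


Loan payment formula: PMT = PV × r / (1 − (1 + r)^(−n))
Monthly rate r = 0.1105/12 ≈ 0.00920833, n = 360 months
Denominator: 1 − (1 + 0.1105/12)^(−360) = 0.963111
PMT = $61,870.52 × (0.1105/12) / 0.963111
PMT = $591.55 per month

PMT = PV × r / (1-(1+r)^(-n)) = $591.55/month


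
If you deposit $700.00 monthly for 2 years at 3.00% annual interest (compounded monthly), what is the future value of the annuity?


Future value of an ordinary annuity: FV = PMT × ((1 + r)^n − 1) / r
Monthly rate r = 0.03/12 = 0.0025, n = 24
FV = $700.00 × ((1 + 0.03/12)^24 − 1) / (0.03/12)
FV = $700.00 × 24.702818
FV = $17,291.97

FV = PMT × ((1+r)^n - 1)/r = $17,291.97


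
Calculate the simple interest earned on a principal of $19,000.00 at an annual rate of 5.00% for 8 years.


Simple interest formula: I = P × r × t
I = $19,000.00 × 0.05 × 8
I = $7,600.00

I = P × r × t = $7,600.00


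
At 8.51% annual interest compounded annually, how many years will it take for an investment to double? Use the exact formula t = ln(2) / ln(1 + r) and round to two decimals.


Doubling condition: (1 + r)^t = 2
Take ln of both sides: t × ln(1 + r) = ln(2)
t = ln(2) / ln(1 + r)
t = 0.693147 / 0.081672
t = 8.49

t = ln(2) / ln(1 + r) = 8.49 years


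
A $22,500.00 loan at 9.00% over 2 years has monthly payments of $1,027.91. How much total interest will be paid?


Total paid over the life of the loan = PMT × n.
Total paid = $1,027.91 × 24 = $24,669.84
Total interest = total paid − principal = $24,669.84 − $22,500.00 = $2,169.84

Total interest = (PMT × n) - PV = $2,169.84


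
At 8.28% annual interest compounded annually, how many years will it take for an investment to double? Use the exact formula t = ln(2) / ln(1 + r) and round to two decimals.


Doubling condition: (1 + r)^t = 2
Take ln of both sides: t × ln(1 + r) = ln(2)
t = ln(2) / ln(1 + r)
t = 0.693147 / 0.079550
t = 8.71

t = ln(2) / ln(1 + r) = 8.71 years


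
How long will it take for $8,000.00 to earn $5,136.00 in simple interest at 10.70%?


Rearrange the simple interest formula for t:
I = P × r × t  ⇒  t = I / (P × r)
t = $5,136.00 / ($8,000.00 × 0.107)
t = 6

t = I/(P×r) = 6 years


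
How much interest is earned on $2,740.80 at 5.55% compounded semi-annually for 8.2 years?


Compound interest earned = final amount − principal.
A = P(1 + r/n)^(nt) = $2,740.80 × (1 + 0.0555/2)^(2 × 8.2) = $4,293.70
Interest = A − P = $4,293.70 − $2,740.80 = $1,552.90

Interest = A - P = $1,552.90


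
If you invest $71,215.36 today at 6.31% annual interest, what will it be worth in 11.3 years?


Future value formula: FV = PV × (1 + r)^t
FV = $71,215.36 × (1 + 0.0631)^11.3
FV = $71,215.36 × 1.9965838
FV = $142,187.43

FV = PV × (1 + r)^t = $142,187.43


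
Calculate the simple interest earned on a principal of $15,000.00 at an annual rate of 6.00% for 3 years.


Simple interest formula: I = P × r × t
I = $15,000.00 × 0.06 × 3
I = $2,700.00

I = P × r × t = $2,700.00


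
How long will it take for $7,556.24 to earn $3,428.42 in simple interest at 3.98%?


Rearrange the simple interest formula for t:
I = P × r × t  ⇒  t = I / (P × r)
t = $3,428.42 / ($7,556.24 × 0.0398)
t = 11.4

t = I/(P×r) = 11.4 years


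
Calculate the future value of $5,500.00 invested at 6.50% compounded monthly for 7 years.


Compound interest formula: A = P(1 + r/n)^(nt)
A = $5,500.00 × (1 + 0.065/12)^(12 × 7)
Growth factor: (1 + 0.065/12)^84 = 1.5742393
A = $5,500.00 × 1.5742393
A = $8,658.32

A = P(1 + r/n)^(nt) = $8,658.32


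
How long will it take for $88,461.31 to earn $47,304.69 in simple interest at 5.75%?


Rearrange the simple interest formula for t:
I = P × r × t  ⇒  t = I / (P × r)
t = $47,304.69 / ($88,461.31 × 0.0575)
t = 9.3

t = I/(P×r) = 9.3 years


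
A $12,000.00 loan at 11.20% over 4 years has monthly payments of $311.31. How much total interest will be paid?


Total paid over the life of the loan = PMT × n.
Total paid = $311.31 × 48 = $14,942.88
Total interest = total paid − principal = $14,942.88 − $12,000.00 = $2,942.88

Total interest = (PMT × n) - PV = $2,942.88


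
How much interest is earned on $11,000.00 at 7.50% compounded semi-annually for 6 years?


Compound interest earned = final amount − principal.
A = P(1 + r/n)^(nt) = $11,000.00 × (1 + 0.075/2)^(2 × 6) = $17,110.00
Interest = A − P = $17,110.00 − $11,000.00 = $6,110.00

Interest = A - P = $6,110.00


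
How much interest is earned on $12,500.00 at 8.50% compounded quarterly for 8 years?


Compound interest earned = final amount − principal.
A = P(1 + r/n)^(nt) = $12,500.00 × (1 + 0.085/4)^(4 × 8) = $24,498.32
Interest = A − P = $24,498.32 − $12,500.00 = $11,998.32

Interest = A - P = $11,998.32


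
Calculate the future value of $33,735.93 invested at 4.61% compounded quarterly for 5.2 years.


Compound interest formula: A = P(1 + r/n)^(nt)
A = $33,735.93 × (1 + 0.0461/4)^(4 × 5.2)
Growth factor: (1 + 0.0461/4)^20.8 = 1.2691522
A = $33,735.93 × 1.2691522
A = $42,816.03

A = P(1 + r/n)^(nt) = $42,816.03


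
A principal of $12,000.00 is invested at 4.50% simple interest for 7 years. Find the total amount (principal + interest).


Total amount formula: A = P(1 + rt) = P + P·r·t
Interest: I = P × r × t = $12,000.00 × 0.045 × 7 = $3,780.00
A = P + I = $12,000.00 + $3,780.00 = $15,780.00

A = P + I = P(1 + rt) = $15,780.00


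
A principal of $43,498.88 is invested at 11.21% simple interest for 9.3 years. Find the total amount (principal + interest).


Total amount formula: A = P(1 + rt) = P + P·r·t
Interest: I = P × r × t = $43,498.88 × 0.1121 × 9.3 = $45,348.89
A = P + I = $43,498.88 + $45,348.89 = $88,847.77

A = P + I = P(1 + rt) = $88,847.77


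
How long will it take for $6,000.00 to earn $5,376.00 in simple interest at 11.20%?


Rearrange the simple interest formula for t:
I = P × r × t  ⇒  t = I / (P × r)
t = $5,376.00 / ($6,000.00 × 0.112)
t = 8

t = I/(P×r) = 8 years


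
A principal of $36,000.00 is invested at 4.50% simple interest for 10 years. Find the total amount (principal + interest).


Total amount formula: A = P(1 + rt) = P + P·r·t
Interest: I = P × r × t = $36,000.00 × 0.045 × 10 = $16,200.00
A = P + I = $36,000.00 + $16,200.00 = $52,200.00

A = P + I = P(1 + rt) = $52,200.00


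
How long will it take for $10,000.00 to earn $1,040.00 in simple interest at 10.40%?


Rearrange the simple interest formula for t:
I = P × r × t  ⇒  t = I / (P × r)
t = $1,040.00 / ($10,000.00 × 0.104)
t = 1

t = I/(P×r) = 1 year


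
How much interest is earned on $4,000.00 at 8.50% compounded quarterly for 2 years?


Compound interest earned = final amount − principal.
A = P(1 + r/n)^(nt) = $4,000.00 × (1 + 0.085/4)^(4 × 2) = $4,732.78
Interest = A − P = $4,732.78 − $4,000.00 = $732.78

Interest = A - P = $732.78


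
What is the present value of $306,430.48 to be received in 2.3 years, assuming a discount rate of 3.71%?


Present value formula: PV = FV / (1 + r)^t
PV = $306,430.48 / (1 + 0.0371)^2.3
PV = $306,430.48 / 1.0873953
PV = $281,802.28

PV = FV / (1 + r)^t = $281,802.28


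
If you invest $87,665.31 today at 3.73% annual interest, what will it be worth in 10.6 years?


Future value formula: FV = PV × (1 + r)^t
FV = $87,665.31 × (1 + 0.0373)^10.6
FV = $87,665.31 × 1.47430183
FV = $129,245.13

FV = PV × (1 + r)^t = $129,245.13


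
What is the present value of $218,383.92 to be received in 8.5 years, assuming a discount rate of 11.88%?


Present value formula: PV = FV / (1 + r)^t
PV = $218,383.92 / (1 + 0.1188)^8.5
PV = $218,383.92 / 2.5965452
PV = $84,105.57

PV = FV / (1 + r)^t = $84,105.57


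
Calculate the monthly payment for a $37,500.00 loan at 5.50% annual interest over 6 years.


Loan payment formula: PMT = PV × r / (1 − (1 + r)^(−n))
Monthly rate r = 0.055/12 ≈ 0.00458333, n = 72 months
Denominator: 1 − (1 + 0.055/12)^(−72) = 0.280534
PMT = $37,500.00 × (0.055/12) / 0.280534
PMT = $612.67 per month

PMT = PV × r / (1-(1+r)^(-n)) = $612.67/month


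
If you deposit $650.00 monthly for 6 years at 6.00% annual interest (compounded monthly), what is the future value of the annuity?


Future value of an ordinary annuity: FV = PMT × ((1 + r)^n − 1) / r
Monthly rate r = 0.06/12 = 0.005, n = 72
FV = $650.00 × ((1 + 0.06/12)^72 − 1) / (0.06/12)
FV = $650.00 × 86.408856
FV = $56,165.76

FV = PMT × ((1+r)^n - 1)/r = $56,165.76


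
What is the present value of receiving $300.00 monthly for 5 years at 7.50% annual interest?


Present value of an ordinary annuity: PV = PMT × (1 − (1 + r)^(−n)) / r
Monthly rate r = 0.075/12 = 0.00625, n = 60
PV = $300.00 × (1 − (1 + 0.075/12)^(−60)) / (0.075/12)
PV = $300.00 × 49.905308
PV = $14,971.59

PV = PMT × (1-(1+r)^(-n))/r = $14,971.59


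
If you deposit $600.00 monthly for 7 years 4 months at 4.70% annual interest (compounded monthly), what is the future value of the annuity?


Future value of an ordinary annuity: FV = PMT × ((1 + r)^n − 1) / r
Monthly rate r = 0.047/12 ≈ 0.00391667, n = 88
FV = $600.00 × ((1 + 0.047/12)^88 − 1) / (0.047/12)
FV = $600.00 × 104.826229
FV = $62,895.74

FV = PMT × ((1+r)^n - 1)/r = $62,895.74


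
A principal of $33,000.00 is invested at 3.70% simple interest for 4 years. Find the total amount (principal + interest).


Total amount formula: A = P(1 + rt) = P + P·r·t
Interest: I = P × r × t = $33,000.00 × 0.037 × 4 = $4,884.00
A = P + I = $33,000.00 + $4,884.00 = $37,884.00

A = P + I = P(1 + rt) = $37,884.00


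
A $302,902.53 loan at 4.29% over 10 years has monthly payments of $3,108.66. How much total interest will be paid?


Total paid over the life of the loan = PMT × n.
Total paid = $3,108.66 × 120 = $373,039.20
Total interest = total paid − principal = $373,039.20 − $302,902.53 = $70,136.67

Total interest = (PMT × n) - PV = $70,136.67


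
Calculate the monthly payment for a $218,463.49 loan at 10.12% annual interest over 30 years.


Loan payment formula: PMT = PV × r / (1 − (1 + r)^(−n))
Monthly rate r = 0.1012/12 ≈ 0.00843333, n = 360 months
Denominator: 1 − (1 + 0.1012/12)^(−360) = 0.951358
PMT = $218,463.49 × (0.1012/12) / 0.951358
PMT = $1,936.57 per month

PMT = PV × r / (1-(1+r)^(-n)) = $1,936.57/month


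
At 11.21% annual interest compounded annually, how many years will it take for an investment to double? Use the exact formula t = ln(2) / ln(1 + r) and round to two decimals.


Doubling condition: (1 + r)^t = 2
Take ln of both sides: t × ln(1 + r) = ln(2)
t = ln(2) / ln(1 + r)
t = 0.693147 / 0.106250
t = 6.52

t = ln(2) / ln(1 + r) = 6.52 years


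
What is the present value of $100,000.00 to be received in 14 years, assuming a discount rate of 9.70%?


Present value formula: PV = FV / (1 + r)^t
PV = $100,000.00 / (1 + 0.097)^14
PV = $100,000.00 / 3.655045
PV = $27,359.44

PV = FV / (1 + r)^t = $27,359.44


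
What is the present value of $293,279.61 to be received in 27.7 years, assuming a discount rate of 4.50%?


Present value formula: PV = FV / (1 + r)^t
PV = $293,279.61 / (1 + 0.045)^27.7
PV = $293,279.61 / 3.384708
PV = $86,648.42

PV = FV / (1 + r)^t = $86,648.42


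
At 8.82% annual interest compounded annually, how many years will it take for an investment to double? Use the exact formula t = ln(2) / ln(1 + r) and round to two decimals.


Doubling condition: (1 + r)^t = 2
Take ln of both sides: t × ln(1 + r) = ln(2)
t = ln(2) / ln(1 + r)
t = 0.693147 / 0.084525
t = 8.20

t = ln(2) / ln(1 + r) = 8.20 years


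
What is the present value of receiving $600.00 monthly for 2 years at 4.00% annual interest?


Present value of an ordinary annuity: PV = PMT × (1 − (1 + r)^(−n)) / r
Monthly rate r = 0.04/12 ≈ 0.00333333, n = 24
PV = $600.00 × (1 − (1 + 0.04/12)^(−24)) / (0.04/12)
PV = $600.00 × 23.028251
PV = $13,816.95

PV = PMT × (1-(1+r)^(-n))/r = $13,816.95


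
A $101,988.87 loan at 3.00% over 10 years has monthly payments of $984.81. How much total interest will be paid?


Total paid over the life of the loan = PMT × n.
Total paid = $984.81 × 120 = $118,177.20
Total interest = total paid − principal = $118,177.20 − $101,988.87 = $16,188.33

Total interest = (PMT × n) - PV = $16,188.33


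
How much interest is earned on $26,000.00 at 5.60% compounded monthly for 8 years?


Compound interest earned = final amount − principal.
A = P(1 + r/n)^(nt) = $26,000.00 × (1 + 0.056/12)^(12 × 8) = $40,652.26
Interest = A − P = $40,652.26 − $26,000.00 = $14,652.26

Interest = A - P = $14,652.26


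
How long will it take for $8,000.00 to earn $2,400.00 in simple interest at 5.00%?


Rearrange the simple interest formula for t:
I = P × r × t  ⇒  t = I / (P × r)
t = $2,400.00 / ($8,000.00 × 0.05)
t = 6

t = I/(P×r) = 6 years


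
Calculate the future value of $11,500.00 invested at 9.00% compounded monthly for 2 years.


Compound interest formula: A = P(1 + r/n)^(nt)
A = $11,500.00 × (1 + 0.09/12)^(12 × 2)
Growth factor: (1 + 0.09/12)^24 = 1.196414
A = $11,500.00 × 1.196414
A = $13,758.76

A = P(1 + r/n)^(nt) = $13,758.76


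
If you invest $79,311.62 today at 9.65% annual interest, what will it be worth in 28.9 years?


Future value formula: FV = PV × (1 + r)^t
FV = $79,311.62 × (1 + 0.0965)^28.9
FV = $79,311.62 × 14.3301119
FV = $1,136,544.39

FV = PV × (1 + r)^t = $1,136,544.39


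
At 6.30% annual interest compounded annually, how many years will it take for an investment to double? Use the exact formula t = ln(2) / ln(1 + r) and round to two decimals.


Doubling condition: (1 + r)^t = 2
Take ln of both sides: t × ln(1 + r) = ln(2)
t = ln(2) / ln(1 + r)
t = 0.693147 / 0.061095
t = 11.35

t = ln(2) / ln(1 + r) = 11.35 years


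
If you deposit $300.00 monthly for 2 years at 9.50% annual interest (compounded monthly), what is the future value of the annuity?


Future value of an ordinary annuity: FV = PMT × ((1 + r)^n − 1) / r
Monthly rate r = 0.095/12 ≈ 0.00791667, n = 24
FV = $300.00 × ((1 + 0.095/12)^24 − 1) / (0.095/12)
FV = $300.00 × 26.317295
FV = $7,895.19

FV = PMT × ((1+r)^n - 1)/r = $7,895.19


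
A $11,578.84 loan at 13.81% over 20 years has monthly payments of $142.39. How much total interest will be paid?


Total paid over the life of the loan = PMT × n.
Total paid = $142.39 × 240 = $34,173.60
Total interest = total paid − principal = $34,173.60 − $11,578.84 = $22,594.76

Total interest = (PMT × n) - PV = $22,594.76


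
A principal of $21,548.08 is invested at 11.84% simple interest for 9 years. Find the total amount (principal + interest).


Total amount formula: A = P(1 + rt) = P + P·r·t
Interest: I = P × r × t = $21,548.08 × 0.1184 × 9 = $22,961.63
A = P + I = $21,548.08 + $22,961.63 = $44,509.71

A = P + I = P(1 + rt) = $44,509.71


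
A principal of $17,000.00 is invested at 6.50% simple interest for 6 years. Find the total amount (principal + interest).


Total amount formula: A = P(1 + rt) = P + P·r·t
Interest: I = P × r × t = $17,000.00 × 0.065 × 6 = $6,630.00
A = P + I = $17,000.00 + $6,630.00 = $23,630.00

A = P + I = P(1 + rt) = $23,630.00


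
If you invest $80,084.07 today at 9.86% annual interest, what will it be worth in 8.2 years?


Future value formula: FV = PV × (1 + r)^t
FV = $80,084.07 × (1 + 0.0986)^8.2
FV = $80,084.07 × 2.1621443
FV = $173,153.32

FV = PV × (1 + r)^t = $173,153.32


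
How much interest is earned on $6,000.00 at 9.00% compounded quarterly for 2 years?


Compound interest earned = final amount − principal.
A = P(1 + r/n)^(nt) = $6,000.00 × (1 + 0.09/4)^(4 × 2) = $7,168.99
Interest = A − P = $7,168.99 − $6,000.00 = $1,168.99

Interest = A - P = $1,168.99


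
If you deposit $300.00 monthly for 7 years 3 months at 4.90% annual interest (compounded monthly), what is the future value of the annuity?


Future value of an ordinary annuity: FV = PMT × ((1 + r)^n − 1) / r
Monthly rate r = 0.049/12 ≈ 0.00408333, n = 87
FV = $300.00 × ((1 + 0.049/12)^87 − 1) / (0.049/12)
FV = $300.00 × 104.205491
FV = $31,261.65

FV = PMT × ((1+r)^n - 1)/r = $31,261.65


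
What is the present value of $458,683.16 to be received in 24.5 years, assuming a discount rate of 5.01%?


Present value formula: PV = FV / (1 + r)^t
PV = $458,683.16 / (1 + 0.0501)^24.5
PV = $458,683.16 / 3.31246374
PV = $138,471.90

PV = FV / (1 + r)^t = $138,471.90


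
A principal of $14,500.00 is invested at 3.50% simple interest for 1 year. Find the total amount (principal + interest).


Total amount formula: A = P(1 + rt) = P + P·r·t
Interest: I = P × r × t = $14,500.00 × 0.035 × 1 = $507.50
A = P + I = $14,500.00 + $507.50 = $15,007.50

A = P + I = P(1 + rt) = $15,007.50


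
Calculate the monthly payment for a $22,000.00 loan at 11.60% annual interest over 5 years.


Loan payment formula: PMT = PV × r / (1 − (1 + r)^(−n))
Monthly rate r = 0.116/12 ≈ 0.00966667, n = 60 months
Denominator: 1 − (1 + 0.116/12)^(−60) = 0.438540
PMT = $22,000.00 × (0.116/12) / 0.438540
PMT = $484.94 per month

PMT = PV × r / (1-(1+r)^(-n)) = $484.94/month


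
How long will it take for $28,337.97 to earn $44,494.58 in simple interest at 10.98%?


Rearrange the simple interest formula for t:
I = P × r × t  ⇒  t = I / (P × r)
t = $44,494.58 / ($28,337.97 × 0.1098)
t = 14.3

t = I/(P×r) = 14.3 years


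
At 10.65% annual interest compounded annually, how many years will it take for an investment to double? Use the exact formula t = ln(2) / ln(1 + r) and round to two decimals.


Doubling condition: (1 + r)^t = 2
Take ln of both sides: t × ln(1 + r) = ln(2)
t = ln(2) / ln(1 + r)
t = 0.693147 / 0.101202
t = 6.85

t = ln(2) / ln(1 + r) = 6.85 years


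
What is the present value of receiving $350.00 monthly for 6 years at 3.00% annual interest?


Present value of an ordinary annuity: PV = PMT × (1 − (1 + r)^(−n)) / r
Monthly rate r = 0.03/12 = 0.0025, n = 72
PV = $350.00 × (1 − (1 + 0.03/12)^(−72)) / (0.03/12)
PV = $350.00 × 65.816858
PV = $23,035.90

PV = PMT × (1-(1+r)^(-n))/r = $23,035.90


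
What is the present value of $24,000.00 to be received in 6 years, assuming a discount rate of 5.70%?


Present value formula: PV = FV / (1 + r)^t
PV = $24,000.00 / (1 + 0.057)^6
PV = $24,000.00 / 1.3946008
PV = $17,209.23

PV = FV / (1 + r)^t = $17,209.23


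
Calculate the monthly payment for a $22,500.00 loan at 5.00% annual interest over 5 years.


Loan payment formula: PMT = PV × r / (1 − (1 + r)^(−n))
Monthly rate r = 0.05/12 ≈ 0.00416667, n = 60 months
Denominator: 1 − (1 + 0.05/12)^(−60) = 0.220795
PMT = $22,500.00 × (0.05/12) / 0.220795
PMT = $424.60 per month

PMT = PV × r / (1-(1+r)^(-n)) = $424.60/month


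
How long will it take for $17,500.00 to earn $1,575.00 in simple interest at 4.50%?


Rearrange the simple interest formula for t:
I = P × r × t  ⇒  t = I / (P × r)
t = $1,575.00 / ($17,500.00 × 0.045)
t = 2

t = I/(P×r) = 2 years


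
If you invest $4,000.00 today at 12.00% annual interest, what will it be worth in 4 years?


Future value formula: FV = PV × (1 + r)^t
FV = $4,000.00 × (1 + 0.12)^4
FV = $4,000.00 × 1.573519
FV = $6,294.08

FV = PV × (1 + r)^t = $6,294.08


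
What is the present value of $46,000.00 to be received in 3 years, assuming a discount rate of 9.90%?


Present value formula: PV = FV / (1 + r)^t
PV = $46,000.00 / (1 + 0.099)^3
PV = $46,000.00 / 1.3273733
PV = $34,654.91

PV = FV / (1 + r)^t = $34,654.91


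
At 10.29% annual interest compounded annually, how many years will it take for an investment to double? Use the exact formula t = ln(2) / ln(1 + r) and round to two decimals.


Doubling condition: (1 + r)^t = 2
Take ln of both sides: t × ln(1 + r) = ln(2)
t = ln(2) / ln(1 + r)
t = 0.693147 / 0.097943
t = 7.08

t = ln(2) / ln(1 + r) = 7.08 years


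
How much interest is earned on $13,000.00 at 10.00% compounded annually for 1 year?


Compound interest earned = final amount − principal.
A = P(1 + r/n)^(nt) = $13,000.00 × (1 + 0.1/1)^(1 × 1) = $14,300.00
Interest = A − P = $14,300.00 − $13,000.00 = $1,300.00

Interest = A - P = $1,300.00


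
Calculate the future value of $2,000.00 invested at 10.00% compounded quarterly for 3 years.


Compound interest formula: A = P(1 + r/n)^(nt)
A = $2,000.00 × (1 + 0.1/4)^(4 × 3)
Growth factor: (1 + 0.1/4)^12 = 1.344889
A = $2,000.00 × 1.344889
A = $2,689.78

A = P(1 + r/n)^(nt) = $2,689.78


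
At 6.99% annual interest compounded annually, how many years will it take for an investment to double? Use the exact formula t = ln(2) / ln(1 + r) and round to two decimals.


Doubling condition: (1 + r)^t = 2
Take ln of both sides: t × ln(1 + r) = ln(2)
t = ln(2) / ln(1 + r)
t = 0.693147 / 0.067565
t = 10.26

t = ln(2) / ln(1 + r) = 10.26 years


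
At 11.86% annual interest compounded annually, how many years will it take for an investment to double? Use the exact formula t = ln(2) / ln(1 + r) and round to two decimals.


Doubling condition: (1 + r)^t = 2
Take ln of both sides: t × ln(1 + r) = ln(2)
t = ln(2) / ln(1 + r)
t = 0.693147 / 0.112078
t = 6.18

t = ln(2) / ln(1 + r) = 6.18 years


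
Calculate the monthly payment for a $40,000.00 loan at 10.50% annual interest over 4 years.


Loan payment formula: PMT = PV × r / (1 − (1 + r)^(−n))
Monthly rate r = 0.105/12 = 0.00875, n = 48 months
Denominator: 1 − (1 + 0.105/12)^(−48) = 0.3417518
PMT = $40,000.00 × (0.105/12) / 0.3417518
PMT = $1,024.14 per month

PMT = PV × r / (1-(1+r)^(-n)) = $1,024.14/month


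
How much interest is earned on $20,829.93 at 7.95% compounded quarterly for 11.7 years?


Compound interest earned = final amount − principal.
A = P(1 + r/n)^(nt) = $20,829.93 × (1 + 0.0795/4)^(4 × 11.7) = $52,322.07
Interest = A − P = $52,322.07 − $20,829.93 = $31,492.14

Interest = A - P = $31,492.14


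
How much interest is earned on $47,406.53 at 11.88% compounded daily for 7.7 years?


Compound interest earned = final amount − principal.
A = P(1 + r/n)^(nt) = $47,406.53 × (1 + 0.1188/365)^(365 × 7.7) = $118,317.44
Interest = A − P = $118,317.44 − $47,406.53 = $70,910.91

Interest = A - P = $70,910.91


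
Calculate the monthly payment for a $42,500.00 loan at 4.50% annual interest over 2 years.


Loan payment formula: PMT = PV × r / (1 − (1 + r)^(−n))
Monthly rate r = 0.045/12 = 0.00375, n = 24 months
Denominator: 1 − (1 + 0.045/12)^(−24) = 0.085915
PMT = $42,500.00 × (0.045/12) / 0.085915
PMT = $1,855.03 per month

PMT = PV × r / (1-(1+r)^(-n)) = $1,855.03/month


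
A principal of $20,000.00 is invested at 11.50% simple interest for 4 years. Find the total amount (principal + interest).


Total amount formula: A = P(1 + rt) = P + P·r·t
Interest: I = P × r × t = $20,000.00 × 0.115 × 4 = $9,200.00
A = P + I = $20,000.00 + $9,200.00 = $29,200.00

A = P + I = P(1 + rt) = $29,200.00


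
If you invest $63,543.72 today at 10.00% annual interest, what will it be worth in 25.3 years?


Future value formula: FV = PV × (1 + r)^t
FV = $63,543.72 × (1 + 0.1)^25.3
FV = $63,543.72 × 11.1489748
FV = $708,447.33

FV = PV × (1 + r)^t = $708,447.33


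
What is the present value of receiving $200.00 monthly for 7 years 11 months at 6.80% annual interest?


Present value of an ordinary annuity: PV = PMT × (1 − (1 + r)^(−n)) / r
Monthly rate r = 0.068/12 ≈ 0.00566667, n = 95
PV = $200.00 × (1 − (1 + 0.068/12)^(−95)) / (0.068/12)
PV = $200.00 × 73.304476
PV = $14,660.90

PV = PMT × (1-(1+r)^(-n))/r = $14,660.90


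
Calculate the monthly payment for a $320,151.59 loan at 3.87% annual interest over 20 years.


Loan payment formula: PMT = PV × r / (1 − (1 + r)^(−n))
Monthly rate r = 0.0387/12 = 0.003225, n = 240 months
Denominator: 1 − (1 + 0.0387/12)^(−240) = 0.5382606
PMT = $320,151.59 × (0.0387/12) / 0.5382606
PMT = $1,918.20 per month

PMT = PV × r / (1-(1+r)^(-n)) = $1,918.20/month


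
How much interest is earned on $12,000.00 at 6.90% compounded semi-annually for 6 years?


Compound interest earned = final amount − principal.
A = P(1 + r/n)^(nt) = $12,000.00 × (1 + 0.069/2)^(2 × 6) = $18,027.98
Interest = A − P = $18,027.98 − $12,000.00 = $6,027.98

Interest = A - P = $6,027.98


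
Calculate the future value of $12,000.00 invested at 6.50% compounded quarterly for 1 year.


Compound interest formula: A = P(1 + r/n)^(nt)
A = $12,000.00 × (1 + 0.065/4)^(4 × 1)
Growth factor: (1 + 0.065/4)^4 = 1.066602
A = $12,000.00 × 1.066602
A = $12,799.22

A = P(1 + r/n)^(nt) = $12,799.22


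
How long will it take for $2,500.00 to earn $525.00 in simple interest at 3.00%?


Rearrange the simple interest formula for t:
I = P × r × t  ⇒  t = I / (P × r)
t = $525.00 / ($2,500.00 × 0.03)
t = 7

t = I/(P×r) = 7 years


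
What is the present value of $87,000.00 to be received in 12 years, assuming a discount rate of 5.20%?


Present value formula: PV = FV / (1 + r)^t
PV = $87,000.00 / (1 + 0.052)^12
PV = $87,000.00 / 1.8373372
PV = $47,351.13

PV = FV / (1 + r)^t = $47,351.13


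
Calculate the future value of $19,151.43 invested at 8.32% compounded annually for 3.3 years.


Compound interest formula: A = P(1 + r/n)^(nt)
A = $19,151.43 × (1 + 0.0832/1)^(1 × 3.3)
Growth factor: (1 + 0.0832/1)^3.3 = 1.3017829
A = $19,151.43 × 1.3017829
A = $24,931.00

A = P(1 + r/n)^(nt) = $24,931.00


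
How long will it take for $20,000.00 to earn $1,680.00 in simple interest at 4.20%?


Rearrange the simple interest formula for t:
I = P × r × t  ⇒  t = I / (P × r)
t = $1,680.00 / ($20,000.00 × 0.042)
t = 2

t = I/(P×r) = 2 years


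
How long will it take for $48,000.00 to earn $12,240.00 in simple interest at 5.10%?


Rearrange the simple interest formula for t:
I = P × r × t  ⇒  t = I / (P × r)
t = $12,240.00 / ($48,000.00 × 0.051)
t = 5

t = I/(P×r) = 5 years


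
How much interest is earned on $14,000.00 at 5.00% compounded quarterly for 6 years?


Compound interest earned = final amount − principal.
A = P(1 + r/n)^(nt) = $14,000.00 × (1 + 0.05/4)^(4 × 6) = $18,862.91
Interest = A − P = $18,862.91 − $14,000.00 = $4,862.91

Interest = A - P = $4,862.91


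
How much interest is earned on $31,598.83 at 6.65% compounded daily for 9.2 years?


Compound interest earned = final amount − principal.
A = P(1 + r/n)^(nt) = $31,598.83 × (1 + 0.0665/365)^(365 × 9.2) = $58,257.01
Interest = A − P = $58,257.01 − $31,598.83 = $26,658.18

Interest = A - P = $26,658.18


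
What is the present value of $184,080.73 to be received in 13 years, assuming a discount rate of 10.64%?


Present value formula: PV = FV / (1 + r)^t
PV = $184,080.73 / (1 + 0.1064)^13
PV = $184,080.73 / 3.722701
PV = $49,448.16

PV = FV / (1 + r)^t = $49,448.16


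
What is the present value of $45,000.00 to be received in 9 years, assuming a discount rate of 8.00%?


Present value formula: PV = FV / (1 + r)^t
PV = $45,000.00 / (1 + 0.08)^9
PV = $45,000.00 / 1.999005
PV = $22,511.20

PV = FV / (1 + r)^t = $22,511.20


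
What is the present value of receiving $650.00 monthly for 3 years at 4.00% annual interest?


Present value of an ordinary annuity: PV = PMT × (1 − (1 + r)^(−n)) / r
Monthly rate r = 0.04/12 ≈ 0.00333333, n = 36
PV = $650.00 × (1 − (1 + 0.04/12)^(−36)) / (0.04/12)
PV = $650.00 × 33.870766
PV = $22,016.00

PV = PMT × (1-(1+r)^(-n))/r = $22,016.00


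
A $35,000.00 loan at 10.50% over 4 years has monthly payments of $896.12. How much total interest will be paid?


Total paid over the life of the loan = PMT × n.
Total paid = $896.12 × 48 = $43,013.76
Total interest = total paid − principal = $43,013.76 − $35,000.00 = $8,013.76

Total interest = (PMT × n) - PV = $8,013.76


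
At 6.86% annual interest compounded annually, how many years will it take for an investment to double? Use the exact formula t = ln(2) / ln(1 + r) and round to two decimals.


Doubling condition: (1 + r)^t = 2
Take ln of both sides: t × ln(1 + r) = ln(2)
t = ln(2) / ln(1 + r)
t = 0.693147 / 0.066349
t = 10.45

t = ln(2) / ln(1 + r) = 10.45 years


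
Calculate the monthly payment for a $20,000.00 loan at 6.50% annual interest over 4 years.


Loan payment formula: PMT = PV × r / (1 − (1 + r)^(−n))
Monthly rate r = 0.065/12 ≈ 0.00541667, n = 48 months
Denominator: 1 − (1 + 0.065/12)^(−48) = 0.228407
PMT = $20,000.00 × (0.065/12) / 0.228407
PMT = $474.30 per month

PMT = PV × r / (1-(1+r)^(-n)) = $474.30/month


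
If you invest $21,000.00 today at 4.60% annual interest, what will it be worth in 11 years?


Future value formula: FV = PV × (1 + r)^t
FV = $21,000.00 × (1 + 0.046)^11
FV = $21,000.00 × 1.6400177
FV = $34,440.37

FV = PV × (1 + r)^t = $34,440.37
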